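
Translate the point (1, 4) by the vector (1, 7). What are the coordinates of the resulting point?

Translation by (1, 7) (homogeneous matrix [[1, 0, 1], [0, 1, 7], [0, 0, 1]]):
x' = 1 + 1 = 2
y' = 4 + 7 = 11
Result: (2, 11)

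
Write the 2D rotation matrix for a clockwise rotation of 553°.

Rotation matrix formula: [[cos θ, -sin θ], [sin θ, cos θ]]
A clockwise rotation by 553° is equivalent to a counterclockwise rotation by -553°.
For θ = -553°:
cos(-553°) = -0.9744
sin(-553°) = 0.2250
Result: [[-0.9744, -0.2250], [0.2250, -0.9744]]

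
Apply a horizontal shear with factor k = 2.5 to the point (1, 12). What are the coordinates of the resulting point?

Shear matrix for horizontal shear with factor k = 2.5:
[[1, 2.50], [0, 1]]
Result: (1, 12) → (31, 12)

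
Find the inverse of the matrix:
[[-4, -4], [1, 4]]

For [[a,b],[c,d]], inverse = (1/det)·[[d,-b],[-c,a]]
det = (-4)(4) - (-4)(1) = -16 - -4 = -12
Inverse = (1/-12)·[[4, 4], [-1, -4]]
= [[-1/3, -1/3], [1/12, 1/3]]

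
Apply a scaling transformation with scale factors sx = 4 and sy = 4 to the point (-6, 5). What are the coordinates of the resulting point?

Scaling matrix:
[[4, 0], [0, 4]]
Result: (-6 × 4, 5 × 4) = (-24, 20)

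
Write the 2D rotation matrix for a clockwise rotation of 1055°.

Rotation matrix formula: [[cos θ, -sin θ], [sin θ, cos θ]]
A clockwise rotation by 1055° is equivalent to a counterclockwise rotation by -1055°.
For θ = -1055°:
cos(-1055°) = 0.9063
sin(-1055°) = 0.4226
Result: [[0.9063, -0.4226], [0.4226, 0.9063]]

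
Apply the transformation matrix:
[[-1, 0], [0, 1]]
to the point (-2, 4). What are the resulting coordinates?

Matrix multiplication:
[[-1, 0], [0, 1]] × [-2, 4]ᵀ
= [(-1)(-2) + (0)(4), (0)(-2) + (1)(4)]ᵀ
= [2, 4]ᵀ
Result: (2, 4)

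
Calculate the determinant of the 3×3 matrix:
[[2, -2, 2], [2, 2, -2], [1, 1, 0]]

Expansion along first row:
det = 2·det([[2,-2],[1,0]]) - -2·det([[2,-2],[1,0]]) + 2·det([[2,2],[1,1]])
    = 2·(2·0 - -2·1) - -2·(2·0 - -2·1) + 2·(2·1 - 2·1)
    = 2·2 - -2·2 + 2·0
    = 4 + 4 + 0 = 8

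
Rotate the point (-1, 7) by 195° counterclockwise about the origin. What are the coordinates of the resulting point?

Rotation matrix for 195°: [[cos 195°, -sin 195°], [sin 195°, cos 195°]] ≈ [[-0.965926, 0.258819], [-0.258819, -0.965926]]
[[-0.965926, 0.258819], [-0.258819, -0.965926]] × [-1, 7]ᵀ ≈ [2.7777, -6.5027]ᵀ
Result: (2.7777, -6.5027)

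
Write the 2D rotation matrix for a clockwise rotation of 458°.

Rotation matrix formula: [[cos θ, -sin θ], [sin θ, cos θ]]
A clockwise rotation by 458° is equivalent to a counterclockwise rotation by -458°.
For θ = -458°:
cos(-458°) = -0.1392
sin(-458°) = -0.9903
Result: [[-0.1392, 0.9903], [-0.9903, -0.1392]]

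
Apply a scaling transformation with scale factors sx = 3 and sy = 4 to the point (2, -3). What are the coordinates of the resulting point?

Scaling matrix:
[[3, 0], [0, 4]]
Result: (2 × 3, -3 × 4) = (6, -12)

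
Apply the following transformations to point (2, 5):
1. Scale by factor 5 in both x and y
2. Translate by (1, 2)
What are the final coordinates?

Step 1: Scale (2, 5) by 5 → (10, 25)
Step 2: Translate by (1, 2) → (11, 27)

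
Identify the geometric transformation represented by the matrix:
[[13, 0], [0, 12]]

This matrix represents: non-uniform scaling by sx = 13, sy = 12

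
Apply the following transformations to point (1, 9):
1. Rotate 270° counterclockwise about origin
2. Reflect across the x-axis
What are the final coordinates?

Step 1: Rotate 270° → (9, -1)
Step 2: Reflect across x-axis → (9, 1)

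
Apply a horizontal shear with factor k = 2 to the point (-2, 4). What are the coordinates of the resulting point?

Shear matrix for horizontal shear with factor k = 2:
[[1, 2], [0, 1]]
Result: (-2, 4) → (6, 4)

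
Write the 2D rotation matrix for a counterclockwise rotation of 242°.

Rotation matrix formula: [[cos θ, -sin θ], [sin θ, cos θ]]
For θ = 242°:
cos(242°) = -0.4695
sin(242°) = -0.8829
Result: [[-0.4695, 0.8829], [-0.8829, -0.4695]]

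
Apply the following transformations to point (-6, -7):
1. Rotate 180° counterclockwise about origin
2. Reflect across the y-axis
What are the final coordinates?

Step 1: Rotate 180° → (6, 7)
Step 2: Reflect across y-axis → (-6, 7)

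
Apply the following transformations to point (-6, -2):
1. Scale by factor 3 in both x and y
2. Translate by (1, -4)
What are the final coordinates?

Step 1: Scale (-6, -2) by 3 → (-18, -6)
Step 2: Translate by (1, -4) → (-17, -10)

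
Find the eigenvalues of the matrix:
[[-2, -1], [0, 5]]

Characteristic equation: det(A - λI) = 0
λ² - (trace)λ + (det) = 0
trace = -2 + 5 = 3, det = (-2)(5) - (-1)(0) = -10
λ² - (3)λ + (-10) = 0
λ = (3 ± √((3)² - 4·(-10))) / 2 = (3 ± √49) / 2
Solving: λ = -2, 5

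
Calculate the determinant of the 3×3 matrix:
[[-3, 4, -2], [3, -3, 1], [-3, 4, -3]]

Expansion along first row:
det = -3·det([[-3,1],[4,-3]]) - 4·det([[3,1],[-3,-3]]) + -2·det([[3,-3],[-3,4]])
    = -3·(-3·-3 - 1·4) - 4·(3·-3 - 1·-3) + -2·(3·4 - -3·-3)
    = -3·5 - 4·-6 + -2·3
    = -15 + 24 + -6 = 3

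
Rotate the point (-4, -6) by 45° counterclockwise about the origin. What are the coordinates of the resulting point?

Rotation matrix for 45°: [[cos 45°, -sin 45°], [sin 45°, cos 45°]] ≈ [[0.707107, -0.707107], [0.707107, 0.707107]]
[[0.707107, -0.707107], [0.707107, 0.707107]] × [-4, -6]ᵀ ≈ [1.4142, -7.0711]ᵀ
Result: (1.4142, -7.0711)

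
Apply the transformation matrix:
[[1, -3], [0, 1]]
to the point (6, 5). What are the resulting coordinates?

Matrix multiplication:
[[1, -3], [0, 1]] × [6, 5]ᵀ
= [(1)(6) + (-3)(5), (0)(6) + (1)(5)]ᵀ
= [-9, 5]ᵀ
Result: (-9, 5)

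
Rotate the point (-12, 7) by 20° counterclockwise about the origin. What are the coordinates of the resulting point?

Rotation matrix for 20°: [[cos 20°, -sin 20°], [sin 20°, cos 20°]] ≈ [[0.939693, -0.342020], [0.342020, 0.939693]]
[[0.939693, -0.342020], [0.342020, 0.939693]] × [-12, 7]ᵀ ≈ [-13.6705, 2.4736]ᵀ
Result: (-13.6705, 2.4736)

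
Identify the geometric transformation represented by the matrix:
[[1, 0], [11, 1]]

This matrix represents: vertical shear with factor 11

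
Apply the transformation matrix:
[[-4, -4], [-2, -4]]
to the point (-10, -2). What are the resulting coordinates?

Matrix multiplication:
[[-4, -4], [-2, -4]] × [-10, -2]ᵀ
= [(-4)(-10) + (-4)(-2), (-2)(-10) + (-4)(-2)]ᵀ
= [48, 28]ᵀ
Result: (48, 28)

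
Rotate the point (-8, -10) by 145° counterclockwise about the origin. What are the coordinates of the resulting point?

Rotation matrix for 145°: [[cos 145°, -sin 145°], [sin 145°, cos 145°]] ≈ [[-0.819152, -0.573576], [0.573576, -0.819152]]
[[-0.819152, -0.573576], [0.573576, -0.819152]] × [-8, -10]ᵀ ≈ [12.2890, 3.6029]ᵀ
Result: (12.2890, 3.6029)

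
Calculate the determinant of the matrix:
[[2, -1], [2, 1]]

For a 2×2 matrix [[a, b], [c, d]], det = ad - bc
det = (2)(1) - (-1)(2) = 2 - -2 = 4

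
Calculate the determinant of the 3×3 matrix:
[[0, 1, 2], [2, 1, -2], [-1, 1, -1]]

Expansion along first row:
det = 0·det([[1,-2],[1,-1]]) - 1·det([[2,-2],[-1,-1]]) + 2·det([[2,1],[-1,1]])
    = 0·(1·-1 - -2·1) - 1·(2·-1 - -2·-1) + 2·(2·1 - 1·-1)
    = 0·1 - 1·-4 + 2·3
    = 0 + 4 + 6 = 10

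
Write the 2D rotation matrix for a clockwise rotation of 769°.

Rotation matrix formula: [[cos θ, -sin θ], [sin θ, cos θ]]
A clockwise rotation by 769° is equivalent to a counterclockwise rotation by -769°.
For θ = -769°:
cos(-769°) = 0.6561
sin(-769°) = -0.7547
Result: [[0.6561, 0.7547], [-0.7547, 0.6561]]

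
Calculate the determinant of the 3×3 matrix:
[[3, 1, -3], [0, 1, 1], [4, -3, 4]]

Expansion along first row:
det = 3·det([[1,1],[-3,4]]) - 1·det([[0,1],[4,4]]) + -3·det([[0,1],[4,-3]])
    = 3·(1·4 - 1·-3) - 1·(0·4 - 1·4) + -3·(0·-3 - 1·4)
    = 3·7 - 1·-4 + -3·-4
    = 21 + 4 + 12 = 37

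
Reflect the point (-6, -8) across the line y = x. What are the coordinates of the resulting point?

Reflection across line y = x: (-6, -8) → (-8, -6)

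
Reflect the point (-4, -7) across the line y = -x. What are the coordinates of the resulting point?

Reflection across line y = -x: (-4, -7) → (7, 4)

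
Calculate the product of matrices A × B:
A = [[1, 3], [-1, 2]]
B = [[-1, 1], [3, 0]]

Matrix multiplication:
C[0][0] = 1×-1 + 3×3 = 8
C[0][1] = 1×1 + 3×0 = 1
C[1][0] = -1×-1 + 2×3 = 7
C[1][1] = -1×1 + 2×0 = -1
Result: [[8, 1], [7, -1]]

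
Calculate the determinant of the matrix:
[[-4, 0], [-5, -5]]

For a 2×2 matrix [[a, b], [c, d]], det = ad - bc
det = (-4)(-5) - (0)(-5) = 20 - 0 = 20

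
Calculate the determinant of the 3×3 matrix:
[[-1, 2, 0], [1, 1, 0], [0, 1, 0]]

Expansion along first row:
det = -1·det([[1,0],[1,0]]) - 2·det([[1,0],[0,0]]) + 0·det([[1,1],[0,1]])
    = -1·(1·0 - 0·1) - 2·(1·0 - 0·0) + 0·(1·1 - 1·0)
    = -1·0 - 2·0 + 0·1
    = 0 + 0 + 0 = 0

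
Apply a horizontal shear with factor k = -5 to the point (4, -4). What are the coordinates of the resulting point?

Shear matrix for horizontal shear with factor k = -5:
[[1, -5], [0, 1]]
Result: (4, -4) → (24, -4)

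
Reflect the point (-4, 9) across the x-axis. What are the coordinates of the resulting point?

Reflection across x-axis: (-4, 9) → (-4, -9)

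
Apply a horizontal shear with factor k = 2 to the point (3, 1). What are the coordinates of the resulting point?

Shear matrix for horizontal shear with factor k = 2:
[[1, 2], [0, 1]]
Result: (3, 1) → (5, 1)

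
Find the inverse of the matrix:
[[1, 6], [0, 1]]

For [[a,b],[c,d]], inverse = (1/det)·[[d,-b],[-c,a]]
det = (1)(1) - (6)(0) = 1 - 0 = 1
Inverse = [[1, -6], [0, 1]]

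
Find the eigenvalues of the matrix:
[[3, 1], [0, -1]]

Characteristic equation: det(A - λI) = 0
λ² - (trace)λ + (det) = 0
trace = 3 + -1 = 2, det = (3)(-1) - (1)(0) = -3
λ² - (2)λ + (-3) = 0
λ = (2 ± √((2)² - 4·(-3))) / 2 = (2 ± √16) / 2
Solving: λ = -1, 3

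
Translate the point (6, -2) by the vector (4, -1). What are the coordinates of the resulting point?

Translation by (4, -1) (homogeneous matrix [[1, 0, 4], [0, 1, -1], [0, 0, 1]]):
x' = 6 + 4 = 10
y' = -2 + -1 = -3
Result: (10, -3)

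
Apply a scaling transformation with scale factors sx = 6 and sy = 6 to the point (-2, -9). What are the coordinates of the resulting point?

Scaling matrix:
[[6, 0], [0, 6]]
Result: (-2 × 6, -9 × 6) = (-12, -54)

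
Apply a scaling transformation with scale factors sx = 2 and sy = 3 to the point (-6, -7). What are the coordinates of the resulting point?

Scaling matrix:
[[2, 0], [0, 3]]
Result: (-6 × 2, -7 × 3) = (-12, -21)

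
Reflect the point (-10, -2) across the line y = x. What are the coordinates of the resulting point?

Reflection across line y = x: (-10, -2) → (-2, -10)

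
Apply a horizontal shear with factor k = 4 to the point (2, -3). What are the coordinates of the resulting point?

Shear matrix for horizontal shear with factor k = 4:
[[1, 4], [0, 1]]
Result: (2, -3) → (-10, -3)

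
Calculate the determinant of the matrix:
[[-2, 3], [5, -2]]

For a 2×2 matrix [[a, b], [c, d]], det = ad - bc
det = (-2)(-2) - (3)(5) = 4 - 15 = -11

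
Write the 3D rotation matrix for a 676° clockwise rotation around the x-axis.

Rotation matrix for clockwise 676° around x-axis:
A clockwise rotation by 676° is a counterclockwise rotation by -676°.
cos(-676°) = 0.7193, sin(-676°) = 0.6947
Result: [[1, 0, 0], [0, 0.7193, -0.6947], [0, 0.6947, 0.7193]]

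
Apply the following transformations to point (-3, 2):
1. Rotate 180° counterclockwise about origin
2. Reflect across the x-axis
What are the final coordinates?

Step 1: Rotate 180° → (3, -2)
Step 2: Reflect across x-axis → (3, 2)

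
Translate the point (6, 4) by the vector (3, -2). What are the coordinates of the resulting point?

Translation by (3, -2) (homogeneous matrix [[1, 0, 3], [0, 1, -2], [0, 0, 1]]):
x' = 6 + 3 = 9
y' = 4 + -2 = 2
Result: (9, 2)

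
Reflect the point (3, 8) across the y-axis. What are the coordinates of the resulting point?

Reflection across y-axis: (3, 8) → (-3, 8)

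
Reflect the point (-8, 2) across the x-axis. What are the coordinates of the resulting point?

Reflection across x-axis: (-8, 2) → (-8, -2)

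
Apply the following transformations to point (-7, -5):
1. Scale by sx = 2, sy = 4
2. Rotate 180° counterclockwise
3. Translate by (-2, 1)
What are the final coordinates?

Step 1: Scale → (-14, -20)
Step 2: Rotate 180° → (14, 20)
Step 3: Translate → (12, 21)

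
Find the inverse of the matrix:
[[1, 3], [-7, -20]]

For [[a,b],[c,d]], inverse = (1/det)·[[d,-b],[-c,a]]
det = (1)(-20) - (3)(-7) = -20 - -21 = 1
Inverse = [[-20, -3], [7, 1]]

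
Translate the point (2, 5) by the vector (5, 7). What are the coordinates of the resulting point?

Translation by (5, 7) (homogeneous matrix [[1, 0, 5], [0, 1, 7], [0, 0, 1]]):
x' = 2 + 5 = 7
y' = 5 + 7 = 12
Result: (7, 12)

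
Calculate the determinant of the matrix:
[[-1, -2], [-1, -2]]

For a 2×2 matrix [[a, b], [c, d]], det = ad - bc
det = (-1)(-2) - (-2)(-1) = 2 - 2 = 0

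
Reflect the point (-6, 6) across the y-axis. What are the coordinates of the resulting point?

Reflection across y-axis: (-6, 6) → (6, 6)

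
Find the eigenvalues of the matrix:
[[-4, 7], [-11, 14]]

Characteristic equation: det(A - λI) = 0
λ² - (trace)λ + (det) = 0
trace = -4 + 14 = 10, det = (-4)(14) - (7)(-11) = 21
λ² - (10)λ + (21) = 0
λ = (10 ± √((10)² - 4·(21))) / 2 = (10 ± √16) / 2
Solving: λ = 3, 7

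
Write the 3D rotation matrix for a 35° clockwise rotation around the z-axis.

Rotation matrix for clockwise 35° around z-axis:
A clockwise rotation by 35° is a counterclockwise rotation by -35°.
cos(-35°) = 0.8192, sin(-35°) = -0.5736
Result: [[0.8192, 0.5736, 0], [-0.5736, 0.8192, 0], [0, 0, 1]]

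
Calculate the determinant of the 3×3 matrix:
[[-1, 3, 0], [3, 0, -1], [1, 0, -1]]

Expansion along first row:
det = -1·det([[0,-1],[0,-1]]) - 3·det([[3,-1],[1,-1]]) + 0·det([[3,0],[1,0]])
    = -1·(0·-1 - -1·0) - 3·(3·-1 - -1·1) + 0·(3·0 - 0·1)
    = -1·0 - 3·-2 + 0·0
    = 0 + 6 + 0 = 6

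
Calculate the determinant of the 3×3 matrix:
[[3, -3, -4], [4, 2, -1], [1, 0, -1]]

Expansion along first row:
det = 3·det([[2,-1],[0,-1]]) - -3·det([[4,-1],[1,-1]]) + -4·det([[4,2],[1,0]])
    = 3·(2·-1 - -1·0) - -3·(4·-1 - -1·1) + -4·(4·0 - 2·1)
    = 3·-2 - -3·-3 + -4·-2
    = -6 + -9 + 8 = -7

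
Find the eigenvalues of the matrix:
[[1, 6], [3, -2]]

Characteristic equation: det(A - λI) = 0
λ² - (trace)λ + (det) = 0
trace = 1 + -2 = -1, det = (1)(-2) - (6)(3) = -20
λ² - (-1)λ + (-20) = 0
λ = (-1 ± √((-1)² - 4·(-20))) / 2 = (-1 ± √81) / 2
Solving: λ = -5, 4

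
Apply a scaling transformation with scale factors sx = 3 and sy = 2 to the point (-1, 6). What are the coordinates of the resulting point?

Scaling matrix:
[[3, 0], [0, 2]]
Result: (-1 × 3, 6 × 2) = (-3, 12)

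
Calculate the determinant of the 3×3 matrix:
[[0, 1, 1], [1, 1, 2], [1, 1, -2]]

Expansion along first row:
det = 0·det([[1,2],[1,-2]]) - 1·det([[1,2],[1,-2]]) + 1·det([[1,1],[1,1]])
    = 0·(1·-2 - 2·1) - 1·(1·-2 - 2·1) + 1·(1·1 - 1·1)
    = 0·-4 - 1·-4 + 1·0
    = 0 + 4 + 0 = 4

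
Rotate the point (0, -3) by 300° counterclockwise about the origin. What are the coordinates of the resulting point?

Rotation matrix for 300°: [[cos 300°, -sin 300°], [sin 300°, cos 300°]] ≈ [[0.500000, 0.866025], [-0.866025, 0.500000]]
[[0.500000, 0.866025], [-0.866025, 0.500000]] × [0, -3]ᵀ ≈ [-2.5981, -1.5000]ᵀ
Result: (-2.5981, -1.5000)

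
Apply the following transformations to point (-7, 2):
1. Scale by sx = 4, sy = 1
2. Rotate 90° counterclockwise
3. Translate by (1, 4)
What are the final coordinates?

Step 1: Scale → (-28, 2)
Step 2: Rotate 90° → (-2, -28)
Step 3: Translate → (-1, -24)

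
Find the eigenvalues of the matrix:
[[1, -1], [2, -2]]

Characteristic equation: det(A - λI) = 0
λ² - (trace)λ + (det) = 0
trace = 1 + -2 = -1, det = (1)(-2) - (-1)(2) = 0
λ² - (-1)λ + (0) = 0
λ = (-1 ± √((-1)² - 4·(0))) / 2 = (-1 ± √1) / 2
Solving: λ = -1, 0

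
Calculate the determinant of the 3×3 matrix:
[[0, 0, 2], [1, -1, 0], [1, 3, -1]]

Expansion along first row:
det = 0·det([[-1,0],[3,-1]]) - 0·det([[1,0],[1,-1]]) + 2·det([[1,-1],[1,3]])
    = 0·(-1·-1 - 0·3) - 0·(1·-1 - 0·1) + 2·(1·3 - -1·1)
    = 0·1 - 0·-1 + 2·4
    = 0 + 0 + 8 = 8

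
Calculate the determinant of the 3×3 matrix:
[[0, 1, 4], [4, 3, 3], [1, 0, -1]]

Expansion along first row:
det = 0·det([[3,3],[0,-1]]) - 1·det([[4,3],[1,-1]]) + 4·det([[4,3],[1,0]])
    = 0·(3·-1 - 3·0) - 1·(4·-1 - 3·1) + 4·(4·0 - 3·1)
    = 0·-3 - 1·-7 + 4·-3
    = 0 + 7 + -12 = -5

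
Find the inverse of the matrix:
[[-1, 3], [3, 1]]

For [[a,b],[c,d]], inverse = (1/det)·[[d,-b],[-c,a]]
det = (-1)(1) - (3)(3) = -1 - 9 = -10
Inverse = (1/-10)·[[1, -3], [-3, -1]]
= [[-1/10, 3/10], [3/10, 1/10]]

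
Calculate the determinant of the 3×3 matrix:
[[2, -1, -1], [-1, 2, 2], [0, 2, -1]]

Expansion along first row:
det = 2·det([[2,2],[2,-1]]) - -1·det([[-1,2],[0,-1]]) + -1·det([[-1,2],[0,2]])
    = 2·(2·-1 - 2·2) - -1·(-1·-1 - 2·0) + -1·(-1·2 - 2·0)
    = 2·-6 - -1·1 + -1·-2
    = -12 + 1 + 2 = -9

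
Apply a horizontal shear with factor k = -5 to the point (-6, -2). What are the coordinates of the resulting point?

Shear matrix for horizontal shear with factor k = -5:
[[1, -5], [0, 1]]
Result: (-6, -2) → (4, -2)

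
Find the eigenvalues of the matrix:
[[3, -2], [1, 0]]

Characteristic equation: det(A - λI) = 0
λ² - (trace)λ + (det) = 0
trace = 3 + 0 = 3, det = (3)(0) - (-2)(1) = 2
λ² - (3)λ + (2) = 0
λ = (3 ± √((3)² - 4·(2))) / 2 = (3 ± √1) / 2
Solving: λ = 1, 2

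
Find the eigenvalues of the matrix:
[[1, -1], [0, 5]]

Characteristic equation: det(A - λI) = 0
λ² - (trace)λ + (det) = 0
trace = 1 + 5 = 6, det = (1)(5) - (-1)(0) = 5
λ² - (6)λ + (5) = 0
λ = (6 ± √((6)² - 4·(5))) / 2 = (6 ± √16) / 2
Solving: λ = 1, 5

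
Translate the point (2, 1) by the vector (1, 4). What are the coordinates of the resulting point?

Translation by (1, 4) (homogeneous matrix [[1, 0, 1], [0, 1, 4], [0, 0, 1]]):
x' = 2 + 1 = 3
y' = 1 + 4 = 5
Result: (3, 5)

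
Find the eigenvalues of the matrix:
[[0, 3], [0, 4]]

Characteristic equation: det(A - λI) = 0
λ² - (trace)λ + (det) = 0
trace = 0 + 4 = 4, det = (0)(4) - (3)(0) = 0
λ² - (4)λ + (0) = 0
λ = (4 ± √((4)² - 4·(0))) / 2 = (4 ± √16) / 2
Solving: λ = 0, 4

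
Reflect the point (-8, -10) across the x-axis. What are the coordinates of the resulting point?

Reflection across x-axis: (-8, -10) → (-8, 10)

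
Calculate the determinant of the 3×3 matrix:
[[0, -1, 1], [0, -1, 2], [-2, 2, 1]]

Expansion along first row:
det = 0·det([[-1,2],[2,1]]) - -1·det([[0,2],[-2,1]]) + 1·det([[0,-1],[-2,2]])
    = 0·(-1·1 - 2·2) - -1·(0·1 - 2·-2) + 1·(0·2 - -1·-2)
    = 0·-5 - -1·4 + 1·-2
    = 0 + 4 + -2 = 2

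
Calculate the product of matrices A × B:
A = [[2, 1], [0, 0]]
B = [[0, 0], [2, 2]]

Matrix multiplication:
C[0][0] = 2×0 + 1×2 = 2
C[0][1] = 2×0 + 1×2 = 2
C[1][0] = 0×0 + 0×2 = 0
C[1][1] = 0×0 + 0×2 = 0
Result: [[2, 2], [0, 0]]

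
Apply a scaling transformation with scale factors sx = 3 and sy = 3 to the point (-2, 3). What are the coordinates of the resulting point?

Scaling matrix:
[[3, 0], [0, 3]]
Result: (-2 × 3, 3 × 3) = (-6, 9)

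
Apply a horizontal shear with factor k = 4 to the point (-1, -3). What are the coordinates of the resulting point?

Shear matrix for horizontal shear with factor k = 4:
[[1, 4], [0, 1]]
Result: (-1, -3) → (-13, -3)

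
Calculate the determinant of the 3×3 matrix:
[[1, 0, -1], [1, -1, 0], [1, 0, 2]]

Expansion along first row:
det = 1·det([[-1,0],[0,2]]) - 0·det([[1,0],[1,2]]) + -1·det([[1,-1],[1,0]])
    = 1·(-1·2 - 0·0) - 0·(1·2 - 0·1) + -1·(1·0 - -1·1)
    = 1·-2 - 0·2 + -1·1
    = -2 + 0 + -1 = -3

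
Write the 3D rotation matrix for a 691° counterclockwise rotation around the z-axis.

Rotation matrix for counterclockwise 691° around z-axis:
cos(691°) = 0.8746, sin(691°) = -0.4848
Result: [[0.8746, 0.4848, 0], [-0.4848, 0.8746, 0], [0, 0, 1]]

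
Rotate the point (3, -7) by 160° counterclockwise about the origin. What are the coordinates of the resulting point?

Rotation matrix for 160°: [[cos 160°, -sin 160°], [sin 160°, cos 160°]] ≈ [[-0.939693, -0.342020], [0.342020, -0.939693]]
[[-0.939693, -0.342020], [0.342020, -0.939693]] × [3, -7]ᵀ ≈ [-0.4249, 7.6039]ᵀ
Result: (-0.4249, 7.6039)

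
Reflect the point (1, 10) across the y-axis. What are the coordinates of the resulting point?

Reflection across y-axis: (1, 10) → (-1, 10)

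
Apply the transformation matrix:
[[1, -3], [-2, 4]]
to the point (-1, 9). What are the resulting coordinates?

Matrix multiplication:
[[1, -3], [-2, 4]] × [-1, 9]ᵀ
= [(1)(-1) + (-3)(9), (-2)(-1) + (4)(9)]ᵀ
= [-28, 38]ᵀ
Result: (-28, 38)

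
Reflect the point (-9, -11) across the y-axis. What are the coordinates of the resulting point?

Reflection across y-axis: (-9, -11) → (9, -11)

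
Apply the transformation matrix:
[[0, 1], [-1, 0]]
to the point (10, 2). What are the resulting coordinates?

Matrix multiplication:
[[0, 1], [-1, 0]] × [10, 2]ᵀ
= [(0)(10) + (1)(2), (-1)(10) + (0)(2)]ᵀ
= [2, -10]ᵀ
Result: (2, -10)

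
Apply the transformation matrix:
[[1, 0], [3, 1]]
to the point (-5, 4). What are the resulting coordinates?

Matrix multiplication:
[[1, 0], [3, 1]] × [-5, 4]ᵀ
= [(1)(-5) + (0)(4), (3)(-5) + (1)(4)]ᵀ
= [-5, -11]ᵀ
Result: (-5, -11)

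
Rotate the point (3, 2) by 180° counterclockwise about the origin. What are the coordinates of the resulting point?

Rotation matrix for 180°: [[cos 180°, -sin 180°], [sin 180°, cos 180°]] = [[-1, 0], [0, -1]]
[[-1, 0], [0, -1]] × [3, 2]ᵀ = [-3, -2]ᵀ
Result: (-3, -2)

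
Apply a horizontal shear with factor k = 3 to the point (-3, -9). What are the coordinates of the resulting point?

Shear matrix for horizontal shear with factor k = 3:
[[1, 3], [0, 1]]
Result: (-3, -9) → (-30, -9)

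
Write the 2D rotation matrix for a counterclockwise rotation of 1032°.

Rotation matrix formula: [[cos θ, -sin θ], [sin θ, cos θ]]
For θ = 1032°:
cos(1032°) = 0.6691
sin(1032°) = -0.7431
Result: [[0.6691, 0.7431], [-0.7431, 0.6691]]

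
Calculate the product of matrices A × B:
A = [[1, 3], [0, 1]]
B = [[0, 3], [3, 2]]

Matrix multiplication:
C[0][0] = 1×0 + 3×3 = 9
C[0][1] = 1×3 + 3×2 = 9
C[1][0] = 0×0 + 1×3 = 3
C[1][1] = 0×3 + 1×2 = 2
Result: [[9, 9], [3, 2]]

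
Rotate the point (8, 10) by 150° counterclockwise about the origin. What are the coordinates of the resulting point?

Rotation matrix for 150°: [[cos 150°, -sin 150°], [sin 150°, cos 150°]] ≈ [[-0.866025, -0.500000], [0.500000, -0.866025]]
[[-0.866025, -0.500000], [0.500000, -0.866025]] × [8, 10]ᵀ ≈ [-11.9282, -4.6603]ᵀ
Result: (-11.9282, -4.6603)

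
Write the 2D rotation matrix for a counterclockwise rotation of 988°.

Rotation matrix formula: [[cos θ, -sin θ], [sin θ, cos θ]]
For θ = 988°:
cos(988°) = -0.0349
sin(988°) = -0.9994
Result: [[-0.0349, 0.9994], [-0.9994, -0.0349]]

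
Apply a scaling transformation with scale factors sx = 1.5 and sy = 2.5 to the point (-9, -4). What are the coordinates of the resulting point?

Scaling matrix:
[[1.50, 0], [0, 2.50]]
Result: (-9 × 1.5, -4 × 2.5) = (-13.5, -10)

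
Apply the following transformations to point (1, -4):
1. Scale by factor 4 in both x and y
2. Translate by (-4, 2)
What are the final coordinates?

Step 1: Scale (1, -4) by 4 → (4, -16)
Step 2: Translate by (-4, 2) → (0, -14)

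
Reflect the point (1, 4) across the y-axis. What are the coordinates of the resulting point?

Reflection across y-axis: (1, 4) → (-1, 4)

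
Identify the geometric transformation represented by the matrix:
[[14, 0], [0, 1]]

This matrix represents: non-uniform scaling by sx = 14, sy = 1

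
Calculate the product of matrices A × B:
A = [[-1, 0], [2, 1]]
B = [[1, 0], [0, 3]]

Matrix multiplication:
C[0][0] = -1×1 + 0×0 = -1
C[0][1] = -1×0 + 0×3 = 0
C[1][0] = 2×1 + 1×0 = 2
C[1][1] = 2×0 + 1×3 = 3
Result: [[-1, 0], [2, 3]]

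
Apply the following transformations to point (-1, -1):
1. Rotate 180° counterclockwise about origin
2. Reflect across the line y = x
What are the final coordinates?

Step 1: Rotate 180° → (1, 1)
Step 2: Reflect across line y = x → (1, 1)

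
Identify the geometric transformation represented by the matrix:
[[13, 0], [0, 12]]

This matrix represents: non-uniform scaling by sx = 13, sy = 12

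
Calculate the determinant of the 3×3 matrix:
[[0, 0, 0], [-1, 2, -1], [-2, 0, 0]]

Expansion along first row:
det = 0·det([[2,-1],[0,0]]) - 0·det([[-1,-1],[-2,0]]) + 0·det([[-1,2],[-2,0]])
    = 0·(2·0 - -1·0) - 0·(-1·0 - -1·-2) + 0·(-1·0 - 2·-2)
    = 0·0 - 0·-2 + 0·4
    = 0 + 0 + 0 = 0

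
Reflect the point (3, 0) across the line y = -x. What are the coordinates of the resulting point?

Reflection across line y = -x: (3, 0) → (0, -3)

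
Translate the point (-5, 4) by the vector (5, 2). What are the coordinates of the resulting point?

Translation by (5, 2) (homogeneous matrix [[1, 0, 5], [0, 1, 2], [0, 0, 1]]):
x' = -5 + 5 = 0
y' = 4 + 2 = 6
Result: (0, 6)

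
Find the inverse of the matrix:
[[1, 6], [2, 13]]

For [[a,b],[c,d]], inverse = (1/det)·[[d,-b],[-c,a]]
det = (1)(13) - (6)(2) = 13 - 12 = 1
Inverse = [[13, -6], [-2, 1]]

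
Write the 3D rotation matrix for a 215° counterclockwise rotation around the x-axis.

Rotation matrix for counterclockwise 215° around x-axis:
cos(215°) = -0.8192, sin(215°) = -0.5736
Result: [[1, 0, 0], [0, -0.8192, 0.5736], [0, -0.5736, -0.8192]]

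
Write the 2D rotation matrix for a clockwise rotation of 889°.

Rotation matrix formula: [[cos θ, -sin θ], [sin θ, cos θ]]
A clockwise rotation by 889° is equivalent to a counterclockwise rotation by -889°.
For θ = -889°:
cos(-889°) = -0.9816
sin(-889°) = -0.1908
Result: [[-0.9816, 0.1908], [-0.1908, -0.9816]]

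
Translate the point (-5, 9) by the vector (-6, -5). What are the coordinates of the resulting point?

Translation by (-6, -5) (homogeneous matrix [[1, 0, -6], [0, 1, -5], [0, 0, 1]]):
x' = -5 + -6 = -11
y' = 9 + -5 = 4
Result: (-11, 4)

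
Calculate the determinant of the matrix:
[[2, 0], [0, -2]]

For a 2×2 matrix [[a, b], [c, d]], det = ad - bc
det = (2)(-2) - (0)(0) = -4 - 0 = -4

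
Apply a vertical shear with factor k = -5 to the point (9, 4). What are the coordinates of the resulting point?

Shear matrix for vertical shear with factor k = -5:
[[1, 0], [-5, 1]]
Result: (9, 4) → (9, -41)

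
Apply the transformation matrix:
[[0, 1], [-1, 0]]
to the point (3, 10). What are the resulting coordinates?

Matrix multiplication:
[[0, 1], [-1, 0]] × [3, 10]ᵀ
= [(0)(3) + (1)(10), (-1)(3) + (0)(10)]ᵀ
= [10, -3]ᵀ
Result: (10, -3)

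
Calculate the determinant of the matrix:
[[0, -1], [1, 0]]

For a 2×2 matrix [[a, b], [c, d]], det = ad - bc
det = (0)(0) - (-1)(1) = 0 - -1 = 1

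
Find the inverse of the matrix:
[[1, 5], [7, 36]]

For [[a,b],[c,d]], inverse = (1/det)·[[d,-b],[-c,a]]
det = (1)(36) - (5)(7) = 36 - 35 = 1
Inverse = [[36, -5], [-7, 1]]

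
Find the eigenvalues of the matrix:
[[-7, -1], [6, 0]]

Characteristic equation: det(A - λI) = 0
λ² - (trace)λ + (det) = 0
trace = -7 + 0 = -7, det = (-7)(0) - (-1)(6) = 6
λ² - (-7)λ + (6) = 0
λ = (-7 ± √((-7)² - 4·(6))) / 2 = (-7 ± √25) / 2
Solving: λ = -6, -1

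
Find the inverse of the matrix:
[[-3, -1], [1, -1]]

For [[a,b],[c,d]], inverse = (1/det)·[[d,-b],[-c,a]]
det = (-3)(-1) - (-1)(1) = 3 - -1 = 4
Inverse = (1/4)·[[-1, 1], [-1, -3]]
= [[-1/4, 1/4], [-1/4, -3/4]]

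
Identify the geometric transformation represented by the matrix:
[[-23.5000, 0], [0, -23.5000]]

This matrix represents: uniform scaling by factor -23.5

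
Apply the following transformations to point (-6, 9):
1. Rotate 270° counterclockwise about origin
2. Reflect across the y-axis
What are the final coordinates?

Step 1: Rotate 270° → (9, 6)
Step 2: Reflect across y-axis → (-9, 6)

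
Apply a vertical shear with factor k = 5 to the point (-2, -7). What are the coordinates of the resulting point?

Shear matrix for vertical shear with factor k = 5:
[[1, 0], [5, 1]]
Result: (-2, -7) → (-2, -17)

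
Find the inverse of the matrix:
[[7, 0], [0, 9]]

For [[a,b],[c,d]], inverse = (1/det)·[[d,-b],[-c,a]]
det = (7)(9) - (0)(0) = 63 - 0 = 63
Inverse = (1/63)·[[9, 0], [0, 7]]
= [[1/7, 0], [0, 1/9]]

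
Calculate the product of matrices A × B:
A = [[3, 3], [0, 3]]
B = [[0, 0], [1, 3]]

Matrix multiplication:
C[0][0] = 3×0 + 3×1 = 3
C[0][1] = 3×0 + 3×3 = 9
C[1][0] = 0×0 + 3×1 = 3
C[1][1] = 0×0 + 3×3 = 9
Result: [[3, 9], [3, 9]]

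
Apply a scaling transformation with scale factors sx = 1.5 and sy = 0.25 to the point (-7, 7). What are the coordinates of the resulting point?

Scaling matrix:
[[1.50, 0], [0, 0.25]]
Result: (-7 × 1.5, 7 × 0.25) = (-10.5, 1.75)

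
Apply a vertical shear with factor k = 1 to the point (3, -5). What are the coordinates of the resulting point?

Shear matrix for vertical shear with factor k = 1:
[[1, 0], [1, 1]]
Result: (3, -5) → (3, -2)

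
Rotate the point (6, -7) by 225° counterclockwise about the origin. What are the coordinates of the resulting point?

Rotation matrix for 225°: [[cos 225°, -sin 225°], [sin 225°, cos 225°]] ≈ [[-0.707107, 0.707107], [-0.707107, -0.707107]]
[[-0.707107, 0.707107], [-0.707107, -0.707107]] × [6, -7]ᵀ ≈ [-9.1924, 0.7071]ᵀ
Result: (-9.1924, 0.7071)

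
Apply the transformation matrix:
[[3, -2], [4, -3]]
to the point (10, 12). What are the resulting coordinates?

Matrix multiplication:
[[3, -2], [4, -3]] × [10, 12]ᵀ
= [(3)(10) + (-2)(12), (4)(10) + (-3)(12)]ᵀ
= [6, 4]ᵀ
Result: (6, 4)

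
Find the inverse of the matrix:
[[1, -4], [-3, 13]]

For [[a,b],[c,d]], inverse = (1/det)·[[d,-b],[-c,a]]
det = (1)(13) - (-4)(-3) = 13 - 12 = 1
Inverse = [[13, 4], [3, 1]]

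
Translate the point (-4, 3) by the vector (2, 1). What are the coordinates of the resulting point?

Translation by (2, 1) (homogeneous matrix [[1, 0, 2], [0, 1, 1], [0, 0, 1]]):
x' = -4 + 2 = -2
y' = 3 + 1 = 4
Result: (-2, 4)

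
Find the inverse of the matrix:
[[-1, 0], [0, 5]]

For [[a,b],[c,d]], inverse = (1/det)·[[d,-b],[-c,a]]
det = (-1)(5) - (0)(0) = -5 - 0 = -5
Inverse = (1/-5)·[[5, 0], [0, -1]]
= [[-1, 0], [0, 1/5]]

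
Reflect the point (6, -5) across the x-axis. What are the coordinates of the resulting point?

Reflection across x-axis: (6, -5) → (6, 5)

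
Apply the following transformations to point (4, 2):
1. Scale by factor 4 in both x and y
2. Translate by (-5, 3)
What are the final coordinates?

Step 1: Scale (4, 2) by 4 → (16, 8)
Step 2: Translate by (-5, 3) → (11, 11)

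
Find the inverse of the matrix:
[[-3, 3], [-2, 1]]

For [[a,b],[c,d]], inverse = (1/det)·[[d,-b],[-c,a]]
det = (-3)(1) - (3)(-2) = -3 - -6 = 3
Inverse = (1/3)·[[1, -3], [2, -3]]
= [[1/3, -1], [2/3, -1]]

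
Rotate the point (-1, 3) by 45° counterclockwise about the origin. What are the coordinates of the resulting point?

Rotation matrix for 45°: [[cos 45°, -sin 45°], [sin 45°, cos 45°]] ≈ [[0.707107, -0.707107], [0.707107, 0.707107]]
[[0.707107, -0.707107], [0.707107, 0.707107]] × [-1, 3]ᵀ ≈ [-2.8284, 1.4142]ᵀ
Result: (-2.8284, 1.4142)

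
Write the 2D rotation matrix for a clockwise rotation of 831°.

Rotation matrix formula: [[cos θ, -sin θ], [sin θ, cos θ]]
A clockwise rotation by 831° is equivalent to a counterclockwise rotation by -831°.
For θ = -831°:
cos(-831°) = -0.3584
sin(-831°) = -0.9336
Result: [[-0.3584, 0.9336], [-0.9336, -0.3584]]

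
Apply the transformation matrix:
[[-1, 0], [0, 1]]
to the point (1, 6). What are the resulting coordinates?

Matrix multiplication:
[[-1, 0], [0, 1]] × [1, 6]ᵀ
= [(-1)(1) + (0)(6), (0)(1) + (1)(6)]ᵀ
= [-1, 6]ᵀ
Result: (-1, 6)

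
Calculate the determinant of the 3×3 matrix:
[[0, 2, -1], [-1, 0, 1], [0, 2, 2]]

Expansion along first row:
det = 0·det([[0,1],[2,2]]) - 2·det([[-1,1],[0,2]]) + -1·det([[-1,0],[0,2]])
    = 0·(0·2 - 1·2) - 2·(-1·2 - 1·0) + -1·(-1·2 - 0·0)
    = 0·-2 - 2·-2 + -1·-2
    = 0 + 4 + 2 = 6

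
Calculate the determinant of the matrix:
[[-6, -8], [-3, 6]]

For a 2×2 matrix [[a, b], [c, d]], det = ad - bc
det = (-6)(6) - (-8)(-3) = -36 - 24 = -60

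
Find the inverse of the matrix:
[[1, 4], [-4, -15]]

For [[a,b],[c,d]], inverse = (1/det)·[[d,-b],[-c,a]]
det = (1)(-15) - (4)(-4) = -15 - -16 = 1
Inverse = [[-15, -4], [4, 1]]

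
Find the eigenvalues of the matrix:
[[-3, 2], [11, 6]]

Characteristic equation: det(A - λI) = 0
λ² - (trace)λ + (det) = 0
trace = -3 + 6 = 3, det = (-3)(6) - (2)(11) = -40
λ² - (3)λ + (-40) = 0
λ = (3 ± √((3)² - 4·(-40))) / 2 = (3 ± √169) / 2
Solving: λ = -5, 8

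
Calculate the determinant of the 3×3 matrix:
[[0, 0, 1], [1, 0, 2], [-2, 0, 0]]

Expansion along first row:
det = 0·det([[0,2],[0,0]]) - 0·det([[1,2],[-2,0]]) + 1·det([[1,0],[-2,0]])
    = 0·(0·0 - 2·0) - 0·(1·0 - 2·-2) + 1·(1·0 - 0·-2)
    = 0·0 - 0·4 + 1·0
    = 0 + 0 + 0 = 0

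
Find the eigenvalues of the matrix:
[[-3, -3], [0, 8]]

Characteristic equation: det(A - λI) = 0
λ² - (trace)λ + (det) = 0
trace = -3 + 8 = 5, det = (-3)(8) - (-3)(0) = -24
λ² - (5)λ + (-24) = 0
λ = (5 ± √((5)² - 4·(-24))) / 2 = (5 ± √121) / 2
Solving: λ = -3, 8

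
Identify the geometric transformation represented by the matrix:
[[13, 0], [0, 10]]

This matrix represents: non-uniform scaling by sx = 13, sy = 10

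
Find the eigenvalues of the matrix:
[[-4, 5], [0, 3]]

Characteristic equation: det(A - λI) = 0
λ² - (trace)λ + (det) = 0
trace = -4 + 3 = -1, det = (-4)(3) - (5)(0) = -12
λ² - (-1)λ + (-12) = 0
λ = (-1 ± √((-1)² - 4·(-12))) / 2 = (-1 ± √49) / 2
Solving: λ = -4, 3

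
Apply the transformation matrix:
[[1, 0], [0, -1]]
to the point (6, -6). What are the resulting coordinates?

Matrix multiplication:
[[1, 0], [0, -1]] × [6, -6]ᵀ
= [(1)(6) + (0)(-6), (0)(6) + (-1)(-6)]ᵀ
= [6, 6]ᵀ
Result: (6, 6)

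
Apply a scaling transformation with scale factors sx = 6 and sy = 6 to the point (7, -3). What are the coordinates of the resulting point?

Scaling matrix:
[[6, 0], [0, 6]]
Result: (7 × 6, -3 × 6) = (42, -18)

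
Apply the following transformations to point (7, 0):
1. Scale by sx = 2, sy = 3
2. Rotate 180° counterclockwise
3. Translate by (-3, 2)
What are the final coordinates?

Step 1: Scale → (14, 0)
Step 2: Rotate 180° → (-14, 0)
Step 3: Translate → (-17, 2)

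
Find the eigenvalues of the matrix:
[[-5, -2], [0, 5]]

Characteristic equation: det(A - λI) = 0
λ² - (trace)λ + (det) = 0
trace = -5 + 5 = 0, det = (-5)(5) - (-2)(0) = -25
λ² - (0)λ + (-25) = 0
λ = (0 ± √((0)² - 4·(-25))) / 2 = (0 ± √100) / 2
Solving: λ = -5, 5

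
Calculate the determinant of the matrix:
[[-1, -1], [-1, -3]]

For a 2×2 matrix [[a, b], [c, d]], det = ad - bc
det = (-1)(-3) - (-1)(-1) = 3 - 1 = 2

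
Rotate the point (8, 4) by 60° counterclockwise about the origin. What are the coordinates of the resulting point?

Rotation matrix for 60°: [[cos 60°, -sin 60°], [sin 60°, cos 60°]] ≈ [[0.500000, -0.866025], [0.866025, 0.500000]]
[[0.500000, -0.866025], [0.866025, 0.500000]] × [8, 4]ᵀ ≈ [0.5359, 8.9282]ᵀ
Result: (0.5359, 8.9282)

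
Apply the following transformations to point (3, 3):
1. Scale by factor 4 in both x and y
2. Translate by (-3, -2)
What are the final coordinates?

Step 1: Scale (3, 3) by 4 → (12, 12)
Step 2: Translate by (-3, -2) → (9, 10)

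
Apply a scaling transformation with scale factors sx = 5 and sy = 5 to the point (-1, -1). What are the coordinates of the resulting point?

Scaling matrix:
[[5, 0], [0, 5]]
Result: (-1 × 5, -1 × 5) = (-5, -5)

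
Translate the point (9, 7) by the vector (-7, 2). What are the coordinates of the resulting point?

Translation by (-7, 2) (homogeneous matrix [[1, 0, -7], [0, 1, 2], [0, 0, 1]]):
x' = 9 + -7 = 2
y' = 7 + 2 = 9
Result: (2, 9)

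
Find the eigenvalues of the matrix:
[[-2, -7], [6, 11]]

Characteristic equation: det(A - λI) = 0
λ² - (trace)λ + (det) = 0
trace = -2 + 11 = 9, det = (-2)(11) - (-7)(6) = 20
λ² - (9)λ + (20) = 0
λ = (9 ± √((9)² - 4·(20))) / 2 = (9 ± √1) / 2
Solving: λ = 4, 5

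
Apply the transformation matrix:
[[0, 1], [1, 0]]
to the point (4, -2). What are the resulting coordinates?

Matrix multiplication:
[[0, 1], [1, 0]] × [4, -2]ᵀ
= [(0)(4) + (1)(-2), (1)(4) + (0)(-2)]ᵀ
= [-2, 4]ᵀ
Result: (-2, 4)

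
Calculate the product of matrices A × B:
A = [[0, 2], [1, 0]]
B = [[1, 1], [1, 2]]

Matrix multiplication:
C[0][0] = 0×1 + 2×1 = 2
C[0][1] = 0×1 + 2×2 = 4
C[1][0] = 1×1 + 0×1 = 1
C[1][1] = 1×1 + 0×2 = 1
Result: [[2, 4], [1, 1]]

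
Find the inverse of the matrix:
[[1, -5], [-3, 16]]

For [[a,b],[c,d]], inverse = (1/det)·[[d,-b],[-c,a]]
det = (1)(16) - (-5)(-3) = 16 - 15 = 1
Inverse = [[16, 5], [3, 1]]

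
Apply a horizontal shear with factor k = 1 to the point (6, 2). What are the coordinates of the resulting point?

Shear matrix for horizontal shear with factor k = 1:
[[1, 1], [0, 1]]
Result: (6, 2) → (8, 2)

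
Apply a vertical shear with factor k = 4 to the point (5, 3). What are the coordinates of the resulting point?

Shear matrix for vertical shear with factor k = 4:
[[1, 0], [4, 1]]
Result: (5, 3) → (5, 23)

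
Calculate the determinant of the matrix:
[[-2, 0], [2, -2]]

For a 2×2 matrix [[a, b], [c, d]], det = ad - bc
det = (-2)(-2) - (0)(2) = 4 - 0 = 4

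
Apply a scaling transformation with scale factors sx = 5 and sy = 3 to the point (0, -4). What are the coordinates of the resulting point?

Scaling matrix:
[[5, 0], [0, 3]]
Result: (0 × 5, -4 × 3) = (0, -12)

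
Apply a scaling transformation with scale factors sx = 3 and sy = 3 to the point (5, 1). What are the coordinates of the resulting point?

Scaling matrix:
[[3, 0], [0, 3]]
Result: (5 × 3, 1 × 3) = (15, 3)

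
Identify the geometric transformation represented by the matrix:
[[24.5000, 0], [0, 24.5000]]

This matrix represents: uniform scaling by factor 24.5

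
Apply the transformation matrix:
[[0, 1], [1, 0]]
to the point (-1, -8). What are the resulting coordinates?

Matrix multiplication:
[[0, 1], [1, 0]] × [-1, -8]ᵀ
= [(0)(-1) + (1)(-8), (1)(-1) + (0)(-8)]ᵀ
= [-8, -1]ᵀ
Result: (-8, -1)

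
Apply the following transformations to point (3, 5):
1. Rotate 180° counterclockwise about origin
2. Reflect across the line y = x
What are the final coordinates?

Step 1: Rotate 180° → (-3, -5)
Step 2: Reflect across line y = x → (-5, -3)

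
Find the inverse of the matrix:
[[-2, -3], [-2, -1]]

For [[a,b],[c,d]], inverse = (1/det)·[[d,-b],[-c,a]]
det = (-2)(-1) - (-3)(-2) = 2 - 6 = -4
Inverse = (1/-4)·[[-1, 3], [2, -2]]
= [[1/4, -3/4], [-1/2, 1/2]]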